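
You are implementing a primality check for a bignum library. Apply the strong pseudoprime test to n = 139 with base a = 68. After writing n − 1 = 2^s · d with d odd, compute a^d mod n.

138

n − 1 = 138 = 2^1 · 69, so s = 1 and d = 69.
68^69 mod 139 = 138.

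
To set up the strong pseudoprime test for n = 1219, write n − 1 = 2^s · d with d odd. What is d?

609

Halving: 1218 → 609; 609 is odd.
So 1218 = 2^1 · 609.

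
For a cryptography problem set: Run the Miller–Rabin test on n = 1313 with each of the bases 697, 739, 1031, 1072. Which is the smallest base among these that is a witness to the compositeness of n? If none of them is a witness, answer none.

n − 1 = 1312 = 2^5 · 41, so s = 5 and d = 41.
Base 697: x_0 = 697^41 mod 1313 = 697. x_0 is neither 1 nor 1312, so continue squaring. x_1 = 697^2 mod 1313 = 1312. x_1 ≡ −1, so 697 is not a witness.
Base 739: x_0 = 739^41 mod 1313 = 436. x_0 is neither 1 nor 1312, so continue squaring. x_1 = 436^2 mod 1313 = 1024. x_2 = 1024^2 mod 1313 = 802. x_3 = 802^2 mod 1313 = 1147. x_4 = 1147^2 mod 1313 = 1296. Reached i = s−1 = 4 without hitting −1: 739 is a Miller–Rabin witness and 1313 is composite.
Base 1031: x_0 = 1031^41 mod 1313 = 985. x_0 is neither 1 nor 1312, so continue squaring. x_1 = 985^2 mod 1313 = 1231. x_2 = 1231^2 mod 1313 = 159. x_3 = 159^2 mod 1313 = 334. x_4 = 334^2 mod 1313 = 1264. Reached i = s−1 = 4 without hitting −1: 1031 is a Miller–Rabin witness and 1313 is composite.
Base 1072: x_0 = 1072^41 mod 1313 = 769. x_0 is neither 1 nor 1312, so continue squaring. x_1 = 769^2 mod 1313 = 511. x_2 = 511^2 mod 1313 = 1147. x_3 = 1147^2 mod 1313 = 1296. x_4 = 1296^2 mod 1313 = 289. Reached i = s−1 = 4 without hitting −1: 1072 is a Miller–Rabin witness and 1313 is composite.
The smallest witness among the given bases is 739.

739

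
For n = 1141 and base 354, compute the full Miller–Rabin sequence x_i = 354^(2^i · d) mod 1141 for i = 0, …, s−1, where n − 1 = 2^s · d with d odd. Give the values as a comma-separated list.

n − 1 = 1140 = 2^2 · 285, so s = 2 and d = 285.
x_0 = 354^285 mod 1141 = 78.
x_1 = 78^2 mod 1141 = 379.

78, 379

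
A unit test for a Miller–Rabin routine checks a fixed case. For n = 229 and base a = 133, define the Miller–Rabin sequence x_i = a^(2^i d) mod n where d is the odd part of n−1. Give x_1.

n − 1 = 228 = 2^2 · 57, so s = 2 and d = 57.
x_0 = 133^57 mod 229 = 107.
x_1 = 107^2 mod 229 = 228.

228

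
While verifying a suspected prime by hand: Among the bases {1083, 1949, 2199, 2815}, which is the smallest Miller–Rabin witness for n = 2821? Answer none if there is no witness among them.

n − 1 = 2820 = 2^2 · 705, so s = 2 and d = 705.
Base 1083: x_0 = 1083^705 mod 2821 = 2820. x_0 = 2820 ≡ −1, so 1083 is not a witness.
Base 1949: x_0 = 1949^705 mod 2821 = 2820. x_0 = 2820 ≡ −1, so 1949 is not a witness.
Base 2199: x_0 = 2199^705 mod 2821 = 2696. x_0 is neither 1 nor 2820, so continue squaring. x_1 = 2696^2 mod 2821 = 1520. Reached i = s−1 = 1 without hitting −1: 2199 is a Miller–Rabin witness and 2821 is composite.
Base 2815: x_0 = 2815^705 mod 2821 = 1737. x_0 is neither 1 nor 2820, so continue squaring. x_1 = 1737^2 mod 2821 = 1520. Reached i = s−1 = 1 without hitting −1: 2815 is a Miller–Rabin witness and 2821 is composite.
The smallest witness among the given bases is 2199.

2199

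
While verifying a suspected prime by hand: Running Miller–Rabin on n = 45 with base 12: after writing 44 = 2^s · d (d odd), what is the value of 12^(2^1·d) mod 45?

n − 1 = 44 = 2^2 · 11, so s = 2 and d = 11.
Repeated squaring mod 45: 12^1 ≡ 12, 12^2 ≡ 9, 12^4 ≡ 36, 12^8 ≡ 36.
11 = 8 + 2 + 1, so 12^11 ≡ 36·9·12 ≡ 18 (mod 45).
x_0 = 18.
x_1 = 18^2 mod 45 = 9.

9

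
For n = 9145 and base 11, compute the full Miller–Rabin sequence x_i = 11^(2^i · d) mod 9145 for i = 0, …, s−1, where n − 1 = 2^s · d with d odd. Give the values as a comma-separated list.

7531, 7816, 1256

n − 1 = 9144 = 2^3 · 1143, so s = 3 and d = 1143.
x_0 = 11^1143 mod 9145 = 7531.
x_1 = 7531^2 mod 9145 = 7816.
x_2 = 7816^2 mod 9145 = 1256.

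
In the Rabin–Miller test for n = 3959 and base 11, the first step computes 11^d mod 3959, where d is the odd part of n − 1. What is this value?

n − 1 = 3958 = 2^1 · 1979, so s = 1 and d = 1979.
Repeated squaring mod 3959: 11^1 ≡ 11, 11^2 ≡ 121, 11^4 ≡ 2764, 11^8 ≡ 2785, 11^16 ≡ 544, 11^32 ≡ 2970, 11^64 ≡ 248, 11^128 ≡ 2119, 11^256 ≡ 655, 11^512 ≡ 1453, 11^1024 ≡ 1062.
1979 = 1024 + 512 + 256 + 128 + 32 + 16 + 8 + 2 + 1, so 11^1979 ≡ 1062·1453·655·2119·2970·544·2785·121·11 ≡ 3764 (mod 3959).

3764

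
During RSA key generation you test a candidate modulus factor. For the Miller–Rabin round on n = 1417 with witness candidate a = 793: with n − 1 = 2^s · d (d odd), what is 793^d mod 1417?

n − 1 = 1416 = 2^3 · 177, so s = 3 and d = 177.
793^177 mod 1417 = 962.

962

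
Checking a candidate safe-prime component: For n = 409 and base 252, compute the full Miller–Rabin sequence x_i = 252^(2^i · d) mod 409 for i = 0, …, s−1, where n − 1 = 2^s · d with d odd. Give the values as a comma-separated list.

343, 266, 408

n − 1 = 408 = 2^3 · 51, so s = 3 and d = 51.
x_0 = 252^51 mod 409 = 343.
x_1 = 343^2 mod 409 = 266.
x_2 = 266^2 mod 409 = 408.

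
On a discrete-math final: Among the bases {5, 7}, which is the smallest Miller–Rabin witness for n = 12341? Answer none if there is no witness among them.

n − 1 = 12340 = 2^2 · 3085, so s = 2 and d = 3085.
Base 5: x_0 = 5^3085 mod 12341 = 9644. x_0 is neither 1 nor 12340, so continue squaring. x_1 = 9644^2 mod 12341 = 4960. Reached i = s−1 = 1 without hitting −1: 5 is a Miller–Rabin witness and 12341 is composite.
Base 7: x_0 = 7^3085 mod 12341 = 3318. x_0 is neither 1 nor 12340, so continue squaring. x_1 = 3318^2 mod 12341 = 952. Reached i = s−1 = 1 without hitting −1: 7 is a Miller–Rabin witness and 12341 is composite.
The smallest witness among the given bases is 5.

5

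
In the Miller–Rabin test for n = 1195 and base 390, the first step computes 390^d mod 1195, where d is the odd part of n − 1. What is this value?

n − 1 = 1194 = 2^1 · 597, so s = 1 and d = 597.
Repeated squaring mod 1195: 390^1 ≡ 390, 390^2 ≡ 335, 390^4 ≡ 1090, 390^8 ≡ 270, 390^16 ≡ 5, 390^32 ≡ 25, 390^64 ≡ 625, 390^128 ≡ 1055, 390^256 ≡ 480, 390^512 ≡ 960.
597 = 512 + 64 + 16 + 4 + 1, so 390^597 ≡ 960·625·5·1090·390 ≡ 860 (mod 1195).

860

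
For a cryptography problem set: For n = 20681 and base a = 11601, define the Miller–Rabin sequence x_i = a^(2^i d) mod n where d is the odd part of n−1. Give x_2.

20680

n − 1 = 20680 = 2^3 · 2585, so s = 3 and d = 2585.
x_0 = 11601^2585 mod 20681 = 11501.
x_1 = 11501^2 mod 20681 = 18006.
x_2 = 18006^2 mod 20681 = 20680.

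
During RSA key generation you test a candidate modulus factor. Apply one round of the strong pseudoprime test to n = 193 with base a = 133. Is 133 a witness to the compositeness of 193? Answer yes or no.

n − 1 = 192 = 2^6 · 3, so s = 6 and d = 3.
x_0 = 133^3 mod 193 = 160.
x_0 is neither 1 nor 192, so continue squaring.
x_1 = 160^2 mod 193 = 124.
x_2 = 124^2 mod 193 = 129.
x_3 = 129^2 mod 193 = 43.
x_4 = 43^2 mod 193 = 112.
x_5 = 112^2 mod 193 = 192.
x_5 ≡ −1, so 133 is not a witness.

no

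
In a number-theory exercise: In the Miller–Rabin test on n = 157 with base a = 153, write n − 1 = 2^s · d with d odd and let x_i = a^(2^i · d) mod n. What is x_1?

1

n − 1 = 156 = 2^2 · 39, so s = 2 and d = 39.
x_0 = 153^39 mod 157 = 1.
x_1 = 1^2 mod 157 = 1.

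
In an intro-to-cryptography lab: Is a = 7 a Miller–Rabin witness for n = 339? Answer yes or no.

yes

n − 1 = 338 = 2^1 · 169, so s = 1 and d = 169.
x_0 = 7^169 mod 339 = 7.
x_0 ∉ {1, 338} and s = 1, so 7 is a Miller–Rabin witness and 339 is composite.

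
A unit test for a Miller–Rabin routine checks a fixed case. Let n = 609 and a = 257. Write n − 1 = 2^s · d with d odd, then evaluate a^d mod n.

194

n − 1 = 608 = 2^5 · 19, so s = 5 and d = 19.
257^19 mod 609 = 194.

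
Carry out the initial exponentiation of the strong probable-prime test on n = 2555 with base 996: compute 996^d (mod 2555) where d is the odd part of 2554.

n − 1 = 2554 = 2^1 · 1277, so s = 1 and d = 1277.
996^1277 mod 2555 = 816.

816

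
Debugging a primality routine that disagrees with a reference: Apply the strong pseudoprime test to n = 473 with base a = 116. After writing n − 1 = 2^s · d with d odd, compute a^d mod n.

n − 1 = 472 = 2^3 · 59, so s = 3 and d = 59.
116^59 mod 473 = 277.

277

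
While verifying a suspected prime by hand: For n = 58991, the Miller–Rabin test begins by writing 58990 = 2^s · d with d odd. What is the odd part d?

Halving: 58990 → 29495; 29495 is odd.
So 58990 = 2^1 · 29495.

29495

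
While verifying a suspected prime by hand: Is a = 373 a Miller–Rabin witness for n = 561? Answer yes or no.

n − 1 = 560 = 2^4 · 35, so s = 4 and d = 35.
Repeated squaring mod 561: 373^1 ≡ 373, 373^2 ≡ 1, 373^4 ≡ 1, 373^8 ≡ 1, 373^16 ≡ 1, 373^32 ≡ 1.
35 = 32 + 2 + 1, so 373^35 ≡ 1·1·373 ≡ 373 (mod 561).
x_0 = 373^35 mod 561 = 373.
x_0 is neither 1 nor 560, so continue squaring.
x_1 = 373^2 mod 561 = 1.
x_1 = 1 but x_0 ≠ ±1, a nontrivial square root of 1 — 373 is a witness and 561 is composite.

yes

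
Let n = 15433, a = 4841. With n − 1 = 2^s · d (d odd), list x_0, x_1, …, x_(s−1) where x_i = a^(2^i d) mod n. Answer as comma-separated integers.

n − 1 = 15432 = 2^3 · 1929, so s = 3 and d = 1929.
x_0 = 4841^1929 mod 15433 = 14477.
x_1 = 14477^2 mod 15433 = 3389.
x_2 = 3389^2 mod 15433 = 3169.

14477, 3389, 3169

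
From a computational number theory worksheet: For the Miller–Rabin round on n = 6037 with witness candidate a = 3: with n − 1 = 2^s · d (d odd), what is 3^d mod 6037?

n − 1 = 6036 = 2^2 · 1509, so s = 2 and d = 1509.
By repeated squaring, 3^1509 ≡ 6036 (mod 6037).

6036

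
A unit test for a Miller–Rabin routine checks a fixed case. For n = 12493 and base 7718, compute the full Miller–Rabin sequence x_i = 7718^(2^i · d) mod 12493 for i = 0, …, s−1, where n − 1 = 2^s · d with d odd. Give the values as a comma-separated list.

n − 1 = 12492 = 2^2 · 3123, so s = 2 and d = 3123.
x_0 = 7718^3123 mod 12493 = 9361.
x_1 = 9361^2 mod 12493 = 2419.

9361, 2419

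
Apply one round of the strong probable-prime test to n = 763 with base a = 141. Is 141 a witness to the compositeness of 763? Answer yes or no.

n − 1 = 762 = 2^1 · 381, so s = 1 and d = 381.
x_0 = 141^381 mod 763 = 477.
x_0 ∉ {1, 762} and s = 1, so 141 is a Miller–Rabin witness and 763 is composite.

yes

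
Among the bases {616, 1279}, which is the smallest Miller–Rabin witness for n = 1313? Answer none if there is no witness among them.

1279

n − 1 = 1312 = 2^5 · 41, so s = 5 and d = 41.
Base 616: x_0 = 616^41 mod 1313 = 616. x_0 is neither 1 nor 1312, so continue squaring. x_1 = 616^2 mod 1313 = 1312. x_1 ≡ −1, so 616 is not a witness.
Base 1279: x_0 = 1279^41 mod 1313 = 291. x_0 is neither 1 nor 1312, so continue squaring. x_1 = 291^2 mod 1313 = 649. x_2 = 649^2 mod 1313 = 1041. x_3 = 1041^2 mod 1313 = 456. x_4 = 456^2 mod 1313 = 482. Reached i = s−1 = 4 without hitting −1: 1279 is a Miller–Rabin witness and 1313 is composite.
The smallest witness among the given bases is 1279.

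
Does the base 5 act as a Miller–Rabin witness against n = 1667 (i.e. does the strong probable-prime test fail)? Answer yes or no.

no

n − 1 = 1666 = 2^1 · 833, so s = 1 and d = 833.
x_0 = 5^833 mod 1667 = 1666.
x_0 = 1666 ≡ −1, so 5 is not a witness.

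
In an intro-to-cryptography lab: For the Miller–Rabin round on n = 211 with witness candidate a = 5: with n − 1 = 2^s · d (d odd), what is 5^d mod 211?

1

n − 1 = 210 = 2^1 · 105, so s = 1 and d = 105.
5^105 mod 211 = 1.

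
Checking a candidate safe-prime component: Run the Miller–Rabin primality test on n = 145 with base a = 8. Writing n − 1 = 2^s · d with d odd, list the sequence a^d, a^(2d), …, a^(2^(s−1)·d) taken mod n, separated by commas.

n − 1 = 144 = 2^4 · 9, so s = 4 and d = 9.
x_0 = 8^9 mod 145 = 73.
x_1 = 73^2 mod 145 = 109.
x_2 = 109^2 mod 145 = 136.
x_3 = 136^2 mod 145 = 81.

73, 109, 136, 81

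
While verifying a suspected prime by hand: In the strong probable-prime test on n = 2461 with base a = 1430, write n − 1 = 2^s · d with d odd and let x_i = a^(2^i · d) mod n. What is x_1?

n − 1 = 2460 = 2^2 · 615, so s = 2 and d = 615.
Repeated squaring mod 2461: 1430^1 ≡ 1430, 1430^2 ≡ 2270, 1430^4 ≡ 2027, 1430^8 ≡ 1320, 1430^16 ≡ 12, 1430^32 ≡ 144, 1430^64 ≡ 1048, 1430^128 ≡ 698, 1430^256 ≡ 2387, 1430^512 ≡ 554.
615 = 512 + 64 + 32 + 4 + 2 + 1, so 1430^615 ≡ 554·1048·144·2027·2270·1430 ≡ 144 (mod 2461).
x_0 = 144.
x_1 = 144^2 mod 2461 = 1048.

1048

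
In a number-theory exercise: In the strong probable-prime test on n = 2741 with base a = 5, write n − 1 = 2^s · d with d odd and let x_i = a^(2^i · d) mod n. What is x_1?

n − 1 = 2740 = 2^2 · 685, so s = 2 and d = 685.
Repeated squaring mod 2741: 5^1 ≡ 5, 5^2 ≡ 25, 5^4 ≡ 625, 5^8 ≡ 1403, 5^16 ≡ 371, 5^32 ≡ 591, 5^64 ≡ 1174, 5^128 ≡ 2294, 5^256 ≡ 2457, 5^512 ≡ 1167.
685 = 512 + 128 + 32 + 8 + 4 + 1, so 5^685 ≡ 1167·2294·591·1403·625·5 ≡ 2740 (mod 2741).
x_0 = 2740.
x_1 = 2740^2 mod 2741 = 1.

1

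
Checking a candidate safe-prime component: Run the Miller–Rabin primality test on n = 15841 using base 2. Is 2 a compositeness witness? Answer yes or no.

n − 1 = 15840 = 2^5 · 495, so s = 5 and d = 495.
By repeated squaring, 2^495 ≡ 1 (mod 15841).
x_0 = 2^495 mod 15841 = 1.
x_0 = 1, so 2 is not a witness.

no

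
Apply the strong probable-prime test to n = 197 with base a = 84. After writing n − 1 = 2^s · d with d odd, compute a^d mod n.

n − 1 = 196 = 2^2 · 49, so s = 2 and d = 49.
84^49 mod 197 = 183.

183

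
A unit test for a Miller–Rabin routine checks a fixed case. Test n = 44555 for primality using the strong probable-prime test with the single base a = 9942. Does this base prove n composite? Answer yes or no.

yes

n − 1 = 44554 = 2^1 · 22277, so s = 1 and d = 22277.
By repeated squaring, 9942^22277 ≡ 2552 (mod 44555).
x_0 = 9942^22277 mod 44555 = 2552.
x_0 ∉ {1, 44554} and s = 1, so 9942 is a Miller–Rabin witness and 44555 is composite.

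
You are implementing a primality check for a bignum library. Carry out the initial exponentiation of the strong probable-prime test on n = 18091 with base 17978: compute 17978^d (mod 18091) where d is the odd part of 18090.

4950

n − 1 = 18090 = 2^1 · 9045, so s = 1 and d = 9045.
17978^9045 mod 18091 = 4950.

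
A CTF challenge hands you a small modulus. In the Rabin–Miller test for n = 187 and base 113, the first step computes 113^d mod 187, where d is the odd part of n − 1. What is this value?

126

n − 1 = 186 = 2^1 · 93, so s = 1 and d = 93.
113^93 mod 187 = 126.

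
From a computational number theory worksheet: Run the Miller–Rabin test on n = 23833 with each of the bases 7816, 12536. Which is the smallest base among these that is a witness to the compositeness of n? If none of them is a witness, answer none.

none

n − 1 = 23832 = 2^3 · 2979, so s = 3 and d = 2979.
Base 7816: x_0 = 7816^2979 mod 23833 = 23749. x_0 is neither 1 nor 23832, so continue squaring. x_1 = 23749^2 mod 23833 = 7056. x_2 = 7056^2 mod 23833 = 23832. x_2 ≡ −1, so 7816 is not a witness.
Base 12536: x_0 = 12536^2979 mod 23833 = 1. x_0 = 1, so 12536 is not a witness.
No listed base is a witness for 23833.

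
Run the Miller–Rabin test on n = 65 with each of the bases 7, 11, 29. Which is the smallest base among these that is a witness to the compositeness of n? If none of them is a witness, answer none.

7

n − 1 = 64 = 2^6 · 1, so s = 6 and d = 1.
Base 7: x_0 = 7^1 mod 65 = 7. x_0 is neither 1 nor 64, so continue squaring. x_1 = 7^2 mod 65 = 49. x_2 = 49^2 mod 65 = 61. x_3 = 61^2 mod 65 = 16. x_4 = 16^2 mod 65 = 61. x_5 = 61^2 mod 65 = 16. Reached i = s−1 = 5 without hitting −1: 7 is a Miller–Rabin witness and 65 is composite.
Base 11: x_0 = 11^1 mod 65 = 11. x_0 is neither 1 nor 64, so continue squaring. x_1 = 11^2 mod 65 = 56. x_2 = 56^2 mod 65 = 16. x_3 = 16^2 mod 65 = 61. x_4 = 61^2 mod 65 = 16. x_5 = 16^2 mod 65 = 61. Reached i = s−1 = 5 without hitting −1: 11 is a Miller–Rabin witness and 65 is composite.
Base 29: x_0 = 29^1 mod 65 = 29. x_0 is neither 1 nor 64, so continue squaring. x_1 = 29^2 mod 65 = 61. x_2 = 61^2 mod 65 = 16. x_3 = 16^2 mod 65 = 61. x_4 = 61^2 mod 65 = 16. x_5 = 16^2 mod 65 = 61. Reached i = s−1 = 5 without hitting −1: 29 is a Miller–Rabin witness and 65 is composite.
The smallest witness among the given bases is 7.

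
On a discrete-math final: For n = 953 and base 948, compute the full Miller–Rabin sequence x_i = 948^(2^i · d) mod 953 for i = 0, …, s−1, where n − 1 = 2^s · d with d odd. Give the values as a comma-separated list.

336, 442, 952

n − 1 = 952 = 2^3 · 119, so s = 3 and d = 119.
x_0 = 948^119 mod 953 = 336.
x_1 = 336^2 mod 953 = 442.
x_2 = 442^2 mod 953 = 952.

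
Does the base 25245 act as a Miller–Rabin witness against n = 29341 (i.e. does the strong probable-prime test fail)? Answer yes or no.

no

n − 1 = 29340 = 2^2 · 7335, so s = 2 and d = 7335.
x_0 = 25245^7335 mod 29341 = 29340.
x_0 = 29340 ≡ −1, so 25245 is not a witness.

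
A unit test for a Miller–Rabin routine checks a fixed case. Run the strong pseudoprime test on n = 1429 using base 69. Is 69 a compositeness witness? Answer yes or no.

no

n − 1 = 1428 = 2^2 · 357, so s = 2 and d = 357.
x_0 = 69^357 mod 1429 = 1.
x_0 = 1, so 69 is not a witness.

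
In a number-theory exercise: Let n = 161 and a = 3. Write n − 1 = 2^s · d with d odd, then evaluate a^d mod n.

n − 1 = 160 = 2^5 · 5, so s = 5 and d = 5.
3^5 mod 161 = 82.

82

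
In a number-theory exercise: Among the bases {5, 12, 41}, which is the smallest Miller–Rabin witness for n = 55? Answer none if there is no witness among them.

5

n − 1 = 54 = 2^1 · 27, so s = 1 and d = 27.
Base 5: x_0 = 5^27 mod 55 = 25. x_0 ∉ {1, 54} and s = 1, so 5 is a Miller–Rabin witness and 55 is composite.
Base 12: x_0 = 12^27 mod 55 = 23. x_0 ∉ {1, 54} and s = 1, so 12 is a Miller–Rabin witness and 55 is composite.
Base 41: x_0 = 41^27 mod 55 = 46. x_0 ∉ {1, 54} and s = 1, so 41 is a Miller–Rabin witness and 55 is composite.
The smallest witness among the given bases is 5.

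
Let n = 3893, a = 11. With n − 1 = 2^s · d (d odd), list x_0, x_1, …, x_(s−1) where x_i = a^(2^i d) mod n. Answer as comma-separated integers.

3679, 2973

n − 1 = 3892 = 2^2 · 973, so s = 2 and d = 973.
x_0 = 11^973 mod 3893 = 3679.
x_1 = 3679^2 mod 3893 = 2973.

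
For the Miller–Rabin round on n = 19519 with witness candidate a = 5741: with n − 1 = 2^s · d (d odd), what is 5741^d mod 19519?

8288

n − 1 = 19518 = 2^1 · 9759, so s = 1 and d = 9759.
5741^9759 mod 19519 = 8288.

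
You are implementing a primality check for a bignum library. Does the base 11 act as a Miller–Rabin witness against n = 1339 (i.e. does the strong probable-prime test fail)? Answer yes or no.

n − 1 = 1338 = 2^1 · 669, so s = 1 and d = 669.
x_0 = 11^669 mod 1339 = 554.
x_0 ∉ {1, 1338} and s = 1, so 11 is a Miller–Rabin witness and 1339 is composite.

yes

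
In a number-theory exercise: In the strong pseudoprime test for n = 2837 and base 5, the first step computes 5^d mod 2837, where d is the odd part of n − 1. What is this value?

n − 1 = 2836 = 2^2 · 709, so s = 2 and d = 709.
Repeated squaring mod 2837: 5^1 ≡ 5, 5^2 ≡ 25, 5^4 ≡ 625, 5^8 ≡ 1956, 5^16 ≡ 1660, 5^32 ≡ 873, 5^64 ≡ 1813, 5^128 ≡ 1723, 5^256 ≡ 1227, 5^512 ≡ 1919.
709 = 512 + 128 + 64 + 4 + 1, so 5^709 ≡ 1919·1723·1813·625·5 ≡ 2421 (mod 2837).

2421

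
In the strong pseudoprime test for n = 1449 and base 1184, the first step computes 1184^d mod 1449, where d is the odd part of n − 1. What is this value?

1247

n − 1 = 1448 = 2^3 · 181, so s = 3 and d = 181.
1184^181 mod 1449 = 1247.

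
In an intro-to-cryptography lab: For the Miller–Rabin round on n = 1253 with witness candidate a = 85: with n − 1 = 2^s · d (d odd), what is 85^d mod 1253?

n − 1 = 1252 = 2^2 · 313, so s = 2 and d = 313.
85^313 mod 1253 = 995.

995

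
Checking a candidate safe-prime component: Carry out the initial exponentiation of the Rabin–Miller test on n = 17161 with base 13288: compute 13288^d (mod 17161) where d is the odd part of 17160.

13623

n − 1 = 17160 = 2^3 · 2145, so s = 3 and d = 2145.
13288^2145 mod 17161 = 13623.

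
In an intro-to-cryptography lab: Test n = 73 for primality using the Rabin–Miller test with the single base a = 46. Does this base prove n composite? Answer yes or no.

n − 1 = 72 = 2^3 · 9, so s = 3 and d = 9.
Repeated squaring mod 73: 46^1 ≡ 46, 46^2 ≡ 72, 46^4 ≡ 1, 46^8 ≡ 1.
9 = 8 + 1, so 46^9 ≡ 1·46 ≡ 46 (mod 73).
x_0 = 46^9 mod 73 = 46.
x_0 is neither 1 nor 72, so continue squaring.
x_1 = 46^2 mod 73 = 72.
x_1 ≡ −1, so 46 is not a witness.

no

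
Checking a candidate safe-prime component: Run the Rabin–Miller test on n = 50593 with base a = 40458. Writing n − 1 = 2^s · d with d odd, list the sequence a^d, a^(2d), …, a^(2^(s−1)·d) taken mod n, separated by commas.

n − 1 = 50592 = 2^5 · 1581, so s = 5 and d = 1581.
x_0 = 40458^1581 mod 50593 = 6630.
x_1 = 6630^2 mod 50593 = 42176.
x_2 = 42176^2 mod 50593 = 15689.
x_3 = 15689^2 mod 50593 = 9776.
x_4 = 9776^2 mod 50593 = 50592.

6630, 42176, 15689, 9776, 50592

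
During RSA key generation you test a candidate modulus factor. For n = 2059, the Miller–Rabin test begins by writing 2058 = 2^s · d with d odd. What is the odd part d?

Halving: 2058 → 1029; 1029 is odd.
So 2058 = 2^1 · 1029.

1029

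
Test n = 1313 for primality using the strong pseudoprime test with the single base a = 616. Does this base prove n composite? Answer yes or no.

no

n − 1 = 1312 = 2^5 · 41, so s = 5 and d = 41.
x_0 = 616^41 mod 1313 = 616.
x_0 is neither 1 nor 1312, so continue squaring.
x_1 = 616^2 mod 1313 = 1312.
x_1 ≡ −1, so 616 is not a witness.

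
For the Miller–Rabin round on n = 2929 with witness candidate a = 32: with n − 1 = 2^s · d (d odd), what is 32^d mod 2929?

751

n − 1 = 2928 = 2^4 · 183, so s = 4 and d = 183.
Repeated squaring mod 2929: 32^1 ≡ 32, 32^2 ≡ 1024, 32^4 ≡ 2923, 32^8 ≡ 36, 32^16 ≡ 1296, 32^32 ≡ 1299, 32^64 ≡ 297, 32^128 ≡ 339.
183 = 128 + 32 + 16 + 4 + 2 + 1, so 32^183 ≡ 339·1299·1296·2923·1024·32 ≡ 751 (mod 2929).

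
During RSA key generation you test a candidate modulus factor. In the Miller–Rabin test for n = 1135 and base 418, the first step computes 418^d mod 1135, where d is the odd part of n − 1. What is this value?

747

n − 1 = 1134 = 2^1 · 567, so s = 1 and d = 567.
Repeated squaring mod 1135: 418^1 ≡ 418, 418^2 ≡ 1069, 418^4 ≡ 951, 418^8 ≡ 941, 418^16 ≡ 181, 418^32 ≡ 981, 418^64 ≡ 1016, 418^128 ≡ 541, 418^256 ≡ 986, 418^512 ≡ 636.
567 = 512 + 32 + 16 + 4 + 2 + 1, so 418^567 ≡ 636·981·181·951·1069·418 ≡ 747 (mod 1135).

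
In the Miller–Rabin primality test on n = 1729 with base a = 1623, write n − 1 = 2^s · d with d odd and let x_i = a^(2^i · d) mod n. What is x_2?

1

n − 1 = 1728 = 2^6 · 27, so s = 6 and d = 27.
Repeated squaring mod 1729: 1623^1 ≡ 1623, 1623^2 ≡ 862, 1623^4 ≡ 1303, 1623^8 ≡ 1660, 1623^16 ≡ 1303.
27 = 16 + 8 + 2 + 1, so 1623^27 ≡ 1303·1660·862·1623 ≡ 265 (mod 1729).
x_0 = 265.
x_1 = 265^2 mod 1729 = 1065.
x_2 = 1065^2 mod 1729 = 1.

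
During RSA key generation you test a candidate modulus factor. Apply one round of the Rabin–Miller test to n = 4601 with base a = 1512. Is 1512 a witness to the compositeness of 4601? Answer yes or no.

n − 1 = 4600 = 2^3 · 575, so s = 3 and d = 575.
x_0 = 1512^575 mod 4601 = 3864.
x_0 is neither 1 nor 4600, so continue squaring.
x_1 = 3864^2 mod 4601 = 251.
x_2 = 251^2 mod 4601 = 3188.
Reached i = s−1 = 2 without hitting −1: 1512 is a Miller–Rabin witness and 4601 is composite.

yes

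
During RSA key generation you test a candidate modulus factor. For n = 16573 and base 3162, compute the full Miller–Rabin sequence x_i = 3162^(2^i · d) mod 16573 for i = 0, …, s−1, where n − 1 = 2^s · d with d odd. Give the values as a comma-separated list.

n − 1 = 16572 = 2^2 · 4143, so s = 2 and d = 4143.
x_0 = 3162^4143 mod 16573 = 9162.
x_1 = 9162^2 mod 16573 = 16572.

9162, 16572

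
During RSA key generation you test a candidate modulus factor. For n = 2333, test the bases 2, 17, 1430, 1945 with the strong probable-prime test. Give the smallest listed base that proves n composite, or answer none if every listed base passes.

none

n − 1 = 2332 = 2^2 · 583, so s = 2 and d = 583.
Base 2: x_0 = 2^583 mod 2333 = 2225. x_0 is neither 1 nor 2332, so continue squaring. x_1 = 2225^2 mod 2333 = 2332. x_1 ≡ −1, so 2 is not a witness.
Base 17: x_0 = 17^583 mod 2333 = 2332. x_0 = 2332 ≡ −1, so 17 is not a witness.
Base 1430: x_0 = 1430^583 mod 2333 = 108. x_0 is neither 1 nor 2332, so continue squaring. x_1 = 108^2 mod 2333 = 2332. x_1 ≡ −1, so 1430 is not a witness.
Base 1945: x_0 = 1945^583 mod 2333 = 2225. x_0 is neither 1 nor 2332, so continue squaring. x_1 = 2225^2 mod 2333 = 2332. x_1 ≡ −1, so 1945 is not a witness.
No listed base is a witness for 2333.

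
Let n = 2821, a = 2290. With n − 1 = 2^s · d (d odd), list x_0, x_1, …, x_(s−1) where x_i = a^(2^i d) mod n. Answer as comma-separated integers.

2696, 1520

n − 1 = 2820 = 2^2 · 705, so s = 2 and d = 705.
x_0 = 2290^705 mod 2821 = 2696.
x_1 = 2696^2 mod 2821 = 1520.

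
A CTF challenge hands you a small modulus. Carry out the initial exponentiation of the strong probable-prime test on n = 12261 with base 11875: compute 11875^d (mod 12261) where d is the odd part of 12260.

3598

n − 1 = 12260 = 2^2 · 3065, so s = 2 and d = 3065.
11875^3065 mod 12261 = 3598.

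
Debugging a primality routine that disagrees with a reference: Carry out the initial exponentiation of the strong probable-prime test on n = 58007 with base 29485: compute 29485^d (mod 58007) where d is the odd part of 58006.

19783

n − 1 = 58006 = 2^1 · 29003, so s = 1 and d = 29003.
Repeated squaring mod 58007: 29485^1 ≡ 29485, 29485^2 ≡ 14316, 29485^4 ≡ 9125, 29485^8 ≡ 25580, 29485^16 ≡ 17440, 29485^32 ≡ 22899, 29485^64 ≡ 38928, 29485^128 ≡ 14316, 29485^256 ≡ 9125, 29485^512 ≡ 25580, 29485^1024 ≡ 17440, 29485^2048 ≡ 22899, 29485^4096 ≡ 38928, 29485^8192 ≡ 14316, 29485^16384 ≡ 9125.
29003 = 16384 + 8192 + 4096 + 256 + 64 + 8 + 2 + 1, so 29485^29003 ≡ 9125·14316·38928·9125·38928·25580·14316·29485 ≡ 19783 (mod 58007).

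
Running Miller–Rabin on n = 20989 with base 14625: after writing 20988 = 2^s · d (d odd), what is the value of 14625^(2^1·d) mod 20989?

n − 1 = 20988 = 2^2 · 5247, so s = 2 and d = 5247.
Repeated squaring mod 20989: 14625^1 ≡ 14625, 14625^2 ≡ 12715, 14625^4 ≡ 13947, 14625^8 ≡ 13746, 14625^16 ≡ 9538, 14625^32 ≡ 7118, 14625^64 ≡ 19467, 14625^128 ≡ 7694, 14625^256 ≡ 8656, 14625^512 ≡ 16595, 14625^1024 ≡ 18345, 14625^2048 ≡ 1399, 14625^4096 ≡ 5224.
5247 = 4096 + 1024 + 64 + 32 + 16 + 8 + 4 + 2 + 1, so 14625^5247 ≡ 5224·18345·19467·7118·9538·13746·13947·12715·14625 ≡ 3231 (mod 20989).
x_0 = 3231.
x_1 = 3231^2 mod 20989 = 7828.

7828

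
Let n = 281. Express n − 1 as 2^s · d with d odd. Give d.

35

Halving: 280 → 140 → 70 → 35; 35 is odd.
So 280 = 2^3 · 35.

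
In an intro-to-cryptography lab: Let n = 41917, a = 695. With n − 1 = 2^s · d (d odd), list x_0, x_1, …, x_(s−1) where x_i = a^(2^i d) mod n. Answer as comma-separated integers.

32009, 40767

n − 1 = 41916 = 2^2 · 10479, so s = 2 and d = 10479.
x_0 = 695^10479 mod 41917 = 32009.
x_1 = 32009^2 mod 41917 = 40767.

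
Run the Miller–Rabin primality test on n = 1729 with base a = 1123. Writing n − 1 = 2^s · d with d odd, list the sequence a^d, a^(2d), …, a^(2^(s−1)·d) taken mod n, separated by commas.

398, 1065, 1, 1, 1, 1

n − 1 = 1728 = 2^6 · 27, so s = 6 and d = 27.
x_0 = 1123^27 mod 1729 = 398.
x_1 = 398^2 mod 1729 = 1065.
x_2 = 1065^2 mod 1729 = 1.
x_3 = 1^2 mod 1729 = 1.
x_4 = 1^2 mod 1729 = 1.
x_5 = 1^2 mod 1729 = 1.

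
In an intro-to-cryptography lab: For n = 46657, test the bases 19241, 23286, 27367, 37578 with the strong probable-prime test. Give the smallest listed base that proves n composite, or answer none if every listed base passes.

n − 1 = 46656 = 2^6 · 729, so s = 6 and d = 729.
Base 19241: x_0 = 19241^729 mod 46657 = 1. x_0 = 1, so 19241 is not a witness.
Base 23286: x_0 = 23286^729 mod 46657 = 32085. x_0 is neither 1 nor 46656, so continue squaring. x_1 = 32085^2 mod 46657 = 7177. x_2 = 7177^2 mod 46657 = 1. x_2 = 1 but x_1 ≠ ±1, a nontrivial square root of 1 — 23286 is a witness and 46657 is composite.
Base 27367: x_0 = 27367^729 mod 46657 = 1474. x_0 is neither 1 nor 46656, so continue squaring. x_1 = 1474^2 mod 46657 = 26454. x_2 = 26454^2 mod 46657 = 5773. x_3 = 5773^2 mod 46657 = 14431. x_4 = 14431^2 mod 46657 = 23570. x_5 = 23570^2 mod 46657 = 1. x_5 = 1 but x_4 ≠ ±1, a nontrivial square root of 1 — 27367 is a witness and 46657 is composite.
Base 37578: x_0 = 37578^729 mod 46657 = 2855. x_0 is neither 1 nor 46656, so continue squaring. x_1 = 2855^2 mod 46657 = 32707. x_2 = 32707^2 mod 46657 = 42810. x_3 = 42810^2 mod 46657 = 9140. x_4 = 9140^2 mod 46657 = 23570. x_5 = 23570^2 mod 46657 = 1. x_5 = 1 but x_4 ≠ ±1, a nontrivial square root of 1 — 37578 is a witness and 46657 is composite.
The smallest witness among the given bases is 23286.

23286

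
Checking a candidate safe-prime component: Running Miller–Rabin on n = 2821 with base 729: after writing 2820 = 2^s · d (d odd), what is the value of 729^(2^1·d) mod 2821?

1

n − 1 = 2820 = 2^2 · 705, so s = 2 and d = 705.
x_0 = 729^705 mod 2821 = 1.
x_1 = 1^2 mod 2821 = 1.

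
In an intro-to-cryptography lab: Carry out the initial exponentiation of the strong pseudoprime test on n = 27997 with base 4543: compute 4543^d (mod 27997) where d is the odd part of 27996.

27996

n − 1 = 27996 = 2^2 · 6999, so s = 2 and d = 6999.
Repeated squaring mod 27997: 4543^1 ≡ 4543, 4543^2 ≡ 5060, 4543^4 ≡ 14342, 4543^8 ≡ 27002, 4543^16 ≡ 10130, 4543^32 ≡ 7895, 4543^64 ≡ 9703, 4543^128 ≡ 22295, 4543^256 ≡ 8287, 4543^512 ≡ 25725, 4543^1024 ≡ 10536, 4543^2048 ≡ 27188, 4543^4096 ≡ 10550.
6999 = 4096 + 2048 + 512 + 256 + 64 + 16 + 4 + 2 + 1, so 4543^6999 ≡ 10550·27188·25725·8287·9703·10130·14342·5060·4543 ≡ 27996 (mod 27997).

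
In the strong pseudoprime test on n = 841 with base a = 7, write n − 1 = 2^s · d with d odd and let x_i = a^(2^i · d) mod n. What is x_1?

204

n − 1 = 840 = 2^3 · 105, so s = 3 and d = 105.
x_0 = 7^105 mod 841 = 523.
x_1 = 523^2 mod 841 = 204.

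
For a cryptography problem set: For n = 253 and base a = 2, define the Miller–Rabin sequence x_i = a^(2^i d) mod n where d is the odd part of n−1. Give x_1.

n − 1 = 252 = 2^2 · 63, so s = 2 and d = 63.
x_0 = 2^63 mod 253 = 118.
x_1 = 118^2 mod 253 = 9.

9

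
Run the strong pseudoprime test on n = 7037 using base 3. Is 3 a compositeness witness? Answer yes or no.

n − 1 = 7036 = 2^2 · 1759, so s = 2 and d = 1759.
x_0 = 3^1759 mod 7037 = 291.
x_0 is neither 1 nor 7036, so continue squaring.
x_1 = 291^2 mod 7037 = 237.
Reached i = s−1 = 1 without hitting −1: 3 is a Miller–Rabin witness and 7037 is composite.

yes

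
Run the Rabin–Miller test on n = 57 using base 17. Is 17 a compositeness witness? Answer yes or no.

n − 1 = 56 = 2^3 · 7, so s = 3 and d = 7.
x_0 = 17^7 mod 57 = 5.
x_0 is neither 1 nor 56, so continue squaring.
x_1 = 5^2 mod 57 = 25.
x_2 = 25^2 mod 57 = 55.
Reached i = s−1 = 2 without hitting −1: 17 is a Miller–Rabin witness and 57 is composite.

yes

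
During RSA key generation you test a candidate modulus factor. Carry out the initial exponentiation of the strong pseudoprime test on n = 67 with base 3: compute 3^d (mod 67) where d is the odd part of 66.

66

n − 1 = 66 = 2^1 · 33, so s = 1 and d = 33.
3^33 mod 67 = 66.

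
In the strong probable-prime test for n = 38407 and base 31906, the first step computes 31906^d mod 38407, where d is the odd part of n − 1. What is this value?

14102

n − 1 = 38406 = 2^1 · 19203, so s = 1 and d = 19203.
31906^19203 mod 38407 = 14102.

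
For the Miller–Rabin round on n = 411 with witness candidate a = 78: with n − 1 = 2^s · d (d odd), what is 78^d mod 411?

n − 1 = 410 = 2^1 · 205, so s = 1 and d = 205.
78^205 mod 411 = 78.

78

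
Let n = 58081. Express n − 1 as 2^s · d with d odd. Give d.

Halving: 58080 → 29040 → 14520 → 7260 → 3630 → 1815; 1815 is odd.
So 58080 = 2^5 · 1815.

1815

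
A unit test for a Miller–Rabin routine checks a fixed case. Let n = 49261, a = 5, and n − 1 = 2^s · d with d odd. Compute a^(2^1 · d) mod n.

1

n − 1 = 49260 = 2^2 · 12315, so s = 2 and d = 12315.
Repeated squaring mod 49261: 5^1 ≡ 5, 5^2 ≡ 25, 5^4 ≡ 625, 5^8 ≡ 45798, 5^16 ≡ 21946, 5^32 ≡ 2119, 5^64 ≡ 7410, 5^128 ≡ 31346, 5^256 ≡ 11810, 5^512 ≡ 18209, 5^1024 ≡ 41151, 5^2048 ≡ 8665, 5^4096 ≡ 8461, 5^8192 ≡ 12288.
12315 = 8192 + 4096 + 16 + 8 + 2 + 1, so 5^12315 ≡ 12288·8461·21946·45798·25·5 ≡ 49260 (mod 49261).
x_0 = 49260.
x_1 = 49260^2 mod 49261 = 1.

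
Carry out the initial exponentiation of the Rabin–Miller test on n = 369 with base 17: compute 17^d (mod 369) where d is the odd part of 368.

n − 1 = 368 = 2^4 · 23, so s = 4 and d = 23.
17^23 mod 369 = 89.

89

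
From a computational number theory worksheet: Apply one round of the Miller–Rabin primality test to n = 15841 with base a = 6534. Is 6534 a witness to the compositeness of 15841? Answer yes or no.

yes

n − 1 = 15840 = 2^5 · 495, so s = 5 and d = 495.
x_0 = 6534^495 mod 15841 = 15623.
x_0 is neither 1 nor 15840, so continue squaring.
x_1 = 15623^2 mod 15841 = 1.
x_1 = 1 but x_0 ≠ ±1, a nontrivial square root of 1 — 6534 is a witness and 15841 is composite.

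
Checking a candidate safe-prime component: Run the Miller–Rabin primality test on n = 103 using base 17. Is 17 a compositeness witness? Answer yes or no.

no

n − 1 = 102 = 2^1 · 51, so s = 1 and d = 51.
x_0 = 17^51 mod 103 = 1.
x_0 = 1, so 17 is not a witness.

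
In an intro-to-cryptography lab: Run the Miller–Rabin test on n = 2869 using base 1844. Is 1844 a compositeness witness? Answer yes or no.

n − 1 = 2868 = 2^2 · 717, so s = 2 and d = 717.
Repeated squaring mod 2869: 1844^1 ≡ 1844, 1844^2 ≡ 571, 1844^4 ≡ 1844, 1844^8 ≡ 571, 1844^16 ≡ 1844, 1844^32 ≡ 571, 1844^64 ≡ 1844, 1844^128 ≡ 571, 1844^256 ≡ 1844, 1844^512 ≡ 571.
717 = 512 + 128 + 64 + 8 + 4 + 1, so 1844^717 ≡ 571·571·1844·571·1844·1844 ≡ 1 (mod 2869).
x_0 = 1844^717 mod 2869 = 1.
x_0 = 1, so 1844 is not a witness.

no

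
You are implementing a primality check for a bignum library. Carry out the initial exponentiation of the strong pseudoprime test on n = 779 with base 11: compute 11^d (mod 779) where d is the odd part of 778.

n − 1 = 778 = 2^1 · 389, so s = 1 and d = 389.
11^389 mod 779 = 767.

767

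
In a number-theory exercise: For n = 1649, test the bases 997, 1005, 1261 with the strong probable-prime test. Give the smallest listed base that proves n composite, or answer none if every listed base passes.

1005

n − 1 = 1648 = 2^4 · 103, so s = 4 and d = 103.
Base 997: x_0 = 997^103 mod 1649 = 564. x_0 is neither 1 nor 1648, so continue squaring. x_1 = 564^2 mod 1649 = 1488. x_2 = 1488^2 mod 1649 = 1186. x_3 = 1186^2 mod 1649 = 1648. x_3 ≡ −1, so 997 is not a witness.
Base 1005: x_0 = 1005^103 mod 1649 = 1199. x_0 is neither 1 nor 1648, so continue squaring. x_1 = 1199^2 mod 1649 = 1322. x_2 = 1322^2 mod 1649 = 1393. x_3 = 1393^2 mod 1649 = 1225. Reached i = s−1 = 3 without hitting −1: 1005 is a Miller–Rabin witness and 1649 is composite.
Base 1261: x_0 = 1261^103 mod 1649 = 776. x_0 is neither 1 nor 1648, so continue squaring. x_1 = 776^2 mod 1649 = 291. x_2 = 291^2 mod 1649 = 582. x_3 = 582^2 mod 1649 = 679. Reached i = s−1 = 3 without hitting −1: 1261 is a Miller–Rabin witness and 1649 is composite.
The smallest witness among the given bases is 1005.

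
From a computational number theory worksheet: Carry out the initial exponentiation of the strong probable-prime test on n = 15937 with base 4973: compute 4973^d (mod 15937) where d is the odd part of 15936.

11590

n − 1 = 15936 = 2^6 · 249, so s = 6 and d = 249.
4973^249 mod 15937 = 11590.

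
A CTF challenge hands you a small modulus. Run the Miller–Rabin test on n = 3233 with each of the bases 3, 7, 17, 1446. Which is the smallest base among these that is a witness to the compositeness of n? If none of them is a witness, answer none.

n − 1 = 3232 = 2^5 · 101, so s = 5 and d = 101.
Base 3: x_0 = 3^101 mod 3233 = 2016. x_0 is neither 1 nor 3232, so continue squaring. x_1 = 2016^2 mod 3233 = 375. x_2 = 375^2 mod 3233 = 1606. x_3 = 1606^2 mod 3233 = 2535. x_4 = 2535^2 mod 3233 = 2254. Reached i = s−1 = 4 without hitting −1: 3 is a Miller–Rabin witness and 3233 is composite.
Base 7: x_0 = 7^101 mod 3233 = 335. x_0 is neither 1 nor 3232, so continue squaring. x_1 = 335^2 mod 3233 = 2303. x_2 = 2303^2 mod 3233 = 1689. x_3 = 1689^2 mod 3233 = 1215. x_4 = 1215^2 mod 3233 = 1977. Reached i = s−1 = 4 without hitting −1: 7 is a Miller–Rabin witness and 3233 is composite.
Base 17: x_0 = 17^101 mod 3233 = 3117. x_0 is neither 1 nor 3232, so continue squaring. x_1 = 3117^2 mod 3233 = 524. x_2 = 524^2 mod 3233 = 3004. x_3 = 3004^2 mod 3233 = 713. x_4 = 713^2 mod 3233 = 788. Reached i = s−1 = 4 without hitting −1: 17 is a Miller–Rabin witness and 3233 is composite.
Base 1446: x_0 = 1446^101 mod 3233 = 2572. x_0 is neither 1 nor 3232, so continue squaring. x_1 = 2572^2 mod 3233 = 466. x_2 = 466^2 mod 3233 = 545. x_3 = 545^2 mod 3233 = 2822. x_4 = 2822^2 mod 3233 = 805. Reached i = s−1 = 4 without hitting −1: 1446 is a Miller–Rabin witness and 3233 is composite.
The smallest witness among the given bases is 3.

3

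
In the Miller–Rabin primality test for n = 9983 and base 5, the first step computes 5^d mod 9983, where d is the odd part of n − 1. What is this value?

n − 1 = 9982 = 2^1 · 4991, so s = 1 and d = 4991.
5^4991 mod 9983 = 1526.

1526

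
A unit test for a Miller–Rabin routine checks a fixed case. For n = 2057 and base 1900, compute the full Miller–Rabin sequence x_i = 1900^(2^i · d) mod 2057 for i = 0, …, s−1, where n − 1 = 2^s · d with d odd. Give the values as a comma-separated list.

n − 1 = 2056 = 2^3 · 257, so s = 3 and d = 257.
x_0 = 1900^257 mod 2057 = 200.
x_1 = 200^2 mod 2057 = 917.
x_2 = 917^2 mod 2057 = 1633.

200, 917, 1633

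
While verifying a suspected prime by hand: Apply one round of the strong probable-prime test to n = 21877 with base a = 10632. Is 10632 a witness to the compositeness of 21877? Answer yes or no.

n − 1 = 21876 = 2^2 · 5469, so s = 2 and d = 5469.
x_0 = 10632^5469 mod 21877 = 190.
x_0 is neither 1 nor 21876, so continue squaring.
x_1 = 190^2 mod 21877 = 14223.
Reached i = s−1 = 1 without hitting −1: 10632 is a Miller–Rabin witness and 21877 is composite.

yes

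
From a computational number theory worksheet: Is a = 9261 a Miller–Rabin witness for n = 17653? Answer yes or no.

yes

n − 1 = 17652 = 2^2 · 4413, so s = 2 and d = 4413.
Repeated squaring mod 17653: 9261^1 ≡ 9261, 9261^2 ≡ 7847, 9261^4 ≡ 1745, 9261^8 ≡ 8709, 9261^16 ≡ 9393, 9261^32 ≡ 16408, 9261^64 ≡ 14214, 9261^128 ≡ 16864, 9261^256 ≡ 4666, 9261^512 ≡ 5407, 9261^1024 ≡ 2281, 9261^2048 ≡ 12979, 9261^4096 ≡ 9515.
4413 = 4096 + 256 + 32 + 16 + 8 + 4 + 1, so 9261^4413 ≡ 9515·4666·16408·9393·8709·1745·9261 ≡ 651 (mod 17653).
x_0 = 9261^4413 mod 17653 = 651.
x_0 is neither 1 nor 17652, so continue squaring.
x_1 = 651^2 mod 17653 = 129.
Reached i = s−1 = 1 without hitting −1: 9261 is a Miller–Rabin witness and 17653 is composite.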